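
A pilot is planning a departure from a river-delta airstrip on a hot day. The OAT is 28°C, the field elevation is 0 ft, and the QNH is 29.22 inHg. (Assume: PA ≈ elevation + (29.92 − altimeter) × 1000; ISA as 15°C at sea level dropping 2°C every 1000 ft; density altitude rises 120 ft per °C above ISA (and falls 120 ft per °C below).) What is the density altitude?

Pressure altitude = 0 + (29.92 − 29.22) × 1000 = 0 + (+700) = 700 ft.
ISA temperature at 700 ft = 15 − 2 × (700/1000) = 13.6°C.
ISA deviation = 28 − 13.6 = +14.4°C.
Density altitude = 700 + 120 × (14.4) = 2428 ft.

2428 ft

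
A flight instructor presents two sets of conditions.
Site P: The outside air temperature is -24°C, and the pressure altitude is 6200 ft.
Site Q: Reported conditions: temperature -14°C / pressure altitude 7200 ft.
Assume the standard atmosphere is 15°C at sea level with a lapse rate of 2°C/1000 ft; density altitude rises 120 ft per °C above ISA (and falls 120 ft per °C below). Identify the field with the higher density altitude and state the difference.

Site P: ISA temp = 2.6°C, deviation -26.6°C, DA = 6200 + 120 × (-26.6) = 3008 ft.
Site Q: ISA temp = 0.6°C, deviation -14.6°C, DA = 7200 + 120 × (-14.6) = 5448 ft.
Site Q is higher by 5448 − 3008 = 2440 ft.

Site Q by 2440 ft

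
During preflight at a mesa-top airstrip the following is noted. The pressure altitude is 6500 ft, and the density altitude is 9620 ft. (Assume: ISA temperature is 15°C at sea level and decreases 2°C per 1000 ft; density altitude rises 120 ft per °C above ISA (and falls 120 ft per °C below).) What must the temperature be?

28°C

Density altitude − pressure altitude = 9620 − 6500 = +3120 ft.
At 120 ft/°C that is an ISA deviation of 3120/120 = +26°C.
ISA temperature at 6500 ft = 15 − 2 × (6500/1000) = 2°C.
OAT = ISA + deviation = 2 + (+26) = 28°C.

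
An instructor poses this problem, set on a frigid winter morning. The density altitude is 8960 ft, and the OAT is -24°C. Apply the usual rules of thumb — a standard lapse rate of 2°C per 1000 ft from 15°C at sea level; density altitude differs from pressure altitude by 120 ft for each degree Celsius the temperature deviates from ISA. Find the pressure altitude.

DA = PA + 120 × (OAT − (15 − 2·PA/1000)) = PA + 120·OAT − 1800 + 0.24·PA = 1.24·PA + 120·OAT − 1800.
So 1.24·PA = 8960 − 120 × (-24) + 1800 = 13640.
PA = 13640 / 1.24 = 11000 ft.

11000 ft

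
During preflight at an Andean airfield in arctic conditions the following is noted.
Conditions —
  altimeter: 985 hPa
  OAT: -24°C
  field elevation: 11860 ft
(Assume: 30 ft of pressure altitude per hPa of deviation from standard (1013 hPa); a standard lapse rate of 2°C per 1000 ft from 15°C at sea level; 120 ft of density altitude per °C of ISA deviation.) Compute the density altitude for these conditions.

11068 ft

Pressure altitude = 11860 + (1013 − 985) × 30 = 11860 + (+840) = 12700 ft.
ISA temperature at 12700 ft = 15 − 2 × (12700/1000) = -10.4°C.
ISA deviation = -24 − (-10.4) = -13.6°C.
Density altitude = 12700 + 120 × (-13.6) = 11068 ft.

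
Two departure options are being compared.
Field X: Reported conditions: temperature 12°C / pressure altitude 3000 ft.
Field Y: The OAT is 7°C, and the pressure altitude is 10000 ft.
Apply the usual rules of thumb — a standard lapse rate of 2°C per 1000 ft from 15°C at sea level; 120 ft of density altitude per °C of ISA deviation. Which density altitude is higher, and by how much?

Field Y by 8080 ft

Field X: ISA temp = 9°C, deviation +3°C, DA = 3000 + 120 × 3 = 3360 ft.
Field Y: ISA temp = -5°C, deviation +12°C, DA = 10000 + 120 × 12 = 11440 ft.
Field Y is higher by 11440 − 3360 = 8080 ft.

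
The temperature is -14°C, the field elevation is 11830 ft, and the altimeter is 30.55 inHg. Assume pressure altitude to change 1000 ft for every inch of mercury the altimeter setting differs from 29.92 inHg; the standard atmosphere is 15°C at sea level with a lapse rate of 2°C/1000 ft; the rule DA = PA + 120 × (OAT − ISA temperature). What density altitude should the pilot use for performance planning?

Pressure altitude = 11830 + (29.92 − 30.55) × 1000 = 11830 + (-630) = 11200 ft.
ISA temperature at 11200 ft = 15 − 2 × (11200/1000) = -7.4°C.
ISA deviation = -14 − (-7.4) = -6.6°C.
Density altitude = 11200 + 120 × (-6.6) = 10408 ft.

10408 ft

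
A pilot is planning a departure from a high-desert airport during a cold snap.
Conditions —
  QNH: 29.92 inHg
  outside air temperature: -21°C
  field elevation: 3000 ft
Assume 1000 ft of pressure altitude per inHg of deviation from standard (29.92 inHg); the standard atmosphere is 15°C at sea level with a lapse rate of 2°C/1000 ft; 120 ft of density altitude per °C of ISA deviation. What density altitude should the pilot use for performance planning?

-600 ft

Pressure altitude = 3000 + (29.92 − 29.92) × 1000 = 3000 + (0) = 3000 ft.
ISA temperature at 3000 ft = 15 − 2 × (3000/1000) = 9°C.
ISA deviation = -21 − 9 = -30°C.
Density altitude = 3000 + 120 × (-30) = -600 ft.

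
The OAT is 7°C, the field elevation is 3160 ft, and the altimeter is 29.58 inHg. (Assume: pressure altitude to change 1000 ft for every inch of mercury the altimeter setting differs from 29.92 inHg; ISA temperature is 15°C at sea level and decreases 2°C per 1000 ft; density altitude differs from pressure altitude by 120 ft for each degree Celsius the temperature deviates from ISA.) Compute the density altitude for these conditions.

3380 ft

Pressure altitude = 3160 + (29.92 − 29.58) × 1000 = 3160 + (+340) = 3500 ft.
ISA temperature at 3500 ft = 15 − 2 × (3500/1000) = 8°C.
ISA deviation = 7 − 8 = -1°C.
Density altitude = 3500 + 120 × (-1) = 3380 ft.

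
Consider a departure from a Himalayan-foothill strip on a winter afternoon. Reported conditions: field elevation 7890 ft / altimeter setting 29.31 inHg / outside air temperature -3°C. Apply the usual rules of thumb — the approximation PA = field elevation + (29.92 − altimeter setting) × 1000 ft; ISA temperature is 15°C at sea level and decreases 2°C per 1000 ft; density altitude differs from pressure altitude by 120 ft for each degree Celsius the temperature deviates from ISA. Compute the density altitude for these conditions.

8380 ft

Pressure altitude = 7890 + (29.92 − 29.31) × 1000 = 7890 + (+610) = 8500 ft.
ISA temperature at 8500 ft = 15 − 2 × (8500/1000) = -2°C.
ISA deviation = -3 − (-2) = -1°C.
Density altitude = 8500 + 120 × (-1) = 8380 ft.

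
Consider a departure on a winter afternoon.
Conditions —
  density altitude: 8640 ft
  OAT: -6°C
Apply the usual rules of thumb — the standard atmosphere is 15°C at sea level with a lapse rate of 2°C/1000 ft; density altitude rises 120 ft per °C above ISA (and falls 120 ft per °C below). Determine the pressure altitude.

DA = PA + 120 × (OAT − (15 − 2·PA/1000)) = PA + 120·OAT − 1800 + 0.24·PA = 1.24·PA + 120·OAT − 1800.
So 1.24·PA = 8640 − 120 × (-6) + 1800 = 11160.
PA = 11160 / 1.24 = 9000 ft.

9000 ft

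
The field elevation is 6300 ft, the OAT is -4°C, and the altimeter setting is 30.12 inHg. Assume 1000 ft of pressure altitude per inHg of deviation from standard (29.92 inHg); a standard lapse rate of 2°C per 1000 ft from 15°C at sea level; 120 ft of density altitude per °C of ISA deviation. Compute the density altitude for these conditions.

Pressure altitude = 6300 + (29.92 − 30.12) × 1000 = 6300 + (-200) = 6100 ft.
ISA temperature at 6100 ft = 15 − 2 × (6100/1000) = 2.8°C.
ISA deviation = -4 − 2.8 = -6.8°C.
Density altitude = 6100 + 120 × (-6.8) = 5284 ft.

5284 ft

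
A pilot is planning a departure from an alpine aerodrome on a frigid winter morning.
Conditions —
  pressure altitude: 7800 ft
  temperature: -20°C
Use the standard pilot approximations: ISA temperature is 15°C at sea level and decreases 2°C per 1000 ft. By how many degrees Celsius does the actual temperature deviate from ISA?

ISA temperature at 7800 ft = 15 − 2 × (7800/1000) = -0.6°C.
Deviation = OAT − ISA = -20 − (-0.6) = -19.4°C.

ISA-19.4°C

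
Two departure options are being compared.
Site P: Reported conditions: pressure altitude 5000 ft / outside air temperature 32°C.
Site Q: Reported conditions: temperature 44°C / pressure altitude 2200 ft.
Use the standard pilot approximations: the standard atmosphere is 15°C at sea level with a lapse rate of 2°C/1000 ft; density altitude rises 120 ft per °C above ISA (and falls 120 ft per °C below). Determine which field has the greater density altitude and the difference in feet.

Site P: ISA temp = 5°C, deviation +27°C, DA = 5000 + 120 × 27 = 8240 ft.
Site Q: ISA temp = 10.6°C, deviation +33.4°C, DA = 2200 + 120 × 33.4 = 6208 ft.
Site P is higher by 8240 − 6208 = 2032 ft.

Site P by 2032 ft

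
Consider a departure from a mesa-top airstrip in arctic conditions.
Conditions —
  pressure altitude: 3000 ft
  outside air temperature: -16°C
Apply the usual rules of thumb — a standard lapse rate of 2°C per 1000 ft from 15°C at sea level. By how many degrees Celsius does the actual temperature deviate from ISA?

ISA-25°C

ISA temperature at 3000 ft = 15 − 2 × (3000/1000) = 9°C.
Deviation = OAT − ISA = -16 − 9 = -25°C.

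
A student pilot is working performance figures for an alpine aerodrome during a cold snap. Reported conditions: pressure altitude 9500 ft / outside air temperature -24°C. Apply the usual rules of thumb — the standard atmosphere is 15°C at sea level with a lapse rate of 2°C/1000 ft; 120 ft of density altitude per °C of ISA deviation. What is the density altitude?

7100 ft

ISA temperature at 9500 ft = 15 − 2 × (9500/1000) = -4°C.
ISA deviation = -24 − (-4) = -20°C.
Density altitude = 9500 + 120 × (-20) = 9500 + (-2400) = 7100 ft.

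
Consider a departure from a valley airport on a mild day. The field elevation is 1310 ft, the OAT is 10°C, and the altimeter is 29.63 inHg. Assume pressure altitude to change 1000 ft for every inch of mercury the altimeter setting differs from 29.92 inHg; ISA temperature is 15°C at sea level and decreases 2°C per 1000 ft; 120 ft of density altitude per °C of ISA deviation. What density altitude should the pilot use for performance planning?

1384 ft

Pressure altitude = 1310 + (29.92 − 29.63) × 1000 = 1310 + (+290) = 1600 ft.
ISA temperature at 1600 ft = 15 − 2 × (1600/1000) = 11.8°C.
ISA deviation = 10 − 11.8 = -1.8°C.
Density altitude = 1600 + 120 × (-1.8) = 1384 ft.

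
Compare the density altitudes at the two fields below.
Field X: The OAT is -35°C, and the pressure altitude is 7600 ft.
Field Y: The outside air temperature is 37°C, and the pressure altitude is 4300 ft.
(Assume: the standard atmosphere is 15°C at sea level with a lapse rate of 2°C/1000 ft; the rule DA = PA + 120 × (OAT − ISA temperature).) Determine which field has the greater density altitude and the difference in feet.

Field X: ISA temp = -0.2°C, deviation -34.8°C, DA = 7600 + 120 × (-34.8) = 3424 ft.
Field Y: ISA temp = 6.4°C, deviation +30.6°C, DA = 4300 + 120 × 30.6 = 7972 ft.
Field Y is higher by 7972 − 3424 = 4548 ft.

Field Y by 4548 ft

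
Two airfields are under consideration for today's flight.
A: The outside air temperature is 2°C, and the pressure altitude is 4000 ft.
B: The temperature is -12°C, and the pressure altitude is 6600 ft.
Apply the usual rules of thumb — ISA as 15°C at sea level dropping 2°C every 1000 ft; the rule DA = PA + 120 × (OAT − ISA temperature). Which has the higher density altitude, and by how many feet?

B by 1544 ft

A: ISA temp = 7°C, deviation -5°C, DA = 4000 + 120 × (-5) = 3400 ft.
B: ISA temp = 1.8°C, deviation -13.8°C, DA = 6600 + 120 × (-13.8) = 4944 ft.
B is higher by 4944 − 3400 = 1544 ft.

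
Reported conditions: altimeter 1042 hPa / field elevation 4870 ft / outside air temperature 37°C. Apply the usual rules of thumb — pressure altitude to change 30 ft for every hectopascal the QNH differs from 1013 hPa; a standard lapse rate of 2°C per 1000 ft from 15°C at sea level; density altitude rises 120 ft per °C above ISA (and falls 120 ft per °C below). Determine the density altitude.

Pressure altitude = 4870 + (1013 − 1042) × 30 = 4870 + (-870) = 4000 ft.
ISA temperature at 4000 ft = 15 − 2 × (4000/1000) = 7°C.
ISA deviation = 37 − 7 = +30°C.
Density altitude = 4000 + 120 × (30) = 7600 ft.

7600 ft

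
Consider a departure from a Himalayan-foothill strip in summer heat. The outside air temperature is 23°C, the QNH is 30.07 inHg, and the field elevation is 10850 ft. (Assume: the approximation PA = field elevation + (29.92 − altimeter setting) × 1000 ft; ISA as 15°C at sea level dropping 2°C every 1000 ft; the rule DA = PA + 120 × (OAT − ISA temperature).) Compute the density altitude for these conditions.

Pressure altitude = 10850 + (29.92 − 30.07) × 1000 = 10850 + (-150) = 10700 ft.
ISA temperature at 10700 ft = 15 − 2 × (10700/1000) = -6.4°C.
ISA deviation = 23 − (-6.4) = +29.4°C.
Density altitude = 10700 + 120 × (29.4) = 14228 ft.

14228 ft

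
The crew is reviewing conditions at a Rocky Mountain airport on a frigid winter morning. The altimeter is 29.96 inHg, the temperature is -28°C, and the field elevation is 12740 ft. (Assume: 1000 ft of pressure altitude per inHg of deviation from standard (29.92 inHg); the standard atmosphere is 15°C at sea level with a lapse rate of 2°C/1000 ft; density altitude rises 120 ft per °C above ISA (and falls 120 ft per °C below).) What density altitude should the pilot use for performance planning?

10588 ft

Pressure altitude = 12740 + (29.92 − 29.96) × 1000 = 12740 + (-40) = 12700 ft.
ISA temperature at 12700 ft = 15 − 2 × (12700/1000) = -10.4°C.
ISA deviation = -28 − (-10.4) = -17.6°C.
Density altitude = 12700 + 120 × (-17.6) = 10588 ft.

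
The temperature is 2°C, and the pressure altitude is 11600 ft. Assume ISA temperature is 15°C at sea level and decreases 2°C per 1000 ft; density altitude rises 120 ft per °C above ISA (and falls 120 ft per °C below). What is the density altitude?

ISA temperature at 11600 ft = 15 − 2 × (11600/1000) = -8.2°C.
ISA deviation = 2 − (-8.2) = +10.2°C.
Density altitude = 11600 + 120 × (10.2) = 11600 + (+1224) = 12824 ft.

12824 ft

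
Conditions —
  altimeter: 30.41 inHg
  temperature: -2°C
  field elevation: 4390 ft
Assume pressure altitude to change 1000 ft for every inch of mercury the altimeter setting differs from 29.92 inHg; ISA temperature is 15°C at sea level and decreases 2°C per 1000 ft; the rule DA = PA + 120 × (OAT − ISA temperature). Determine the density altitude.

2796 ft

Pressure altitude = 4390 + (29.92 − 30.41) × 1000 = 4390 + (-490) = 3900 ft.
ISA temperature at 3900 ft = 15 − 2 × (3900/1000) = 7.2°C.
ISA deviation = -2 − 7.2 = -9.2°C.
Density altitude = 3900 + 120 × (-9.2) = 2796 ft.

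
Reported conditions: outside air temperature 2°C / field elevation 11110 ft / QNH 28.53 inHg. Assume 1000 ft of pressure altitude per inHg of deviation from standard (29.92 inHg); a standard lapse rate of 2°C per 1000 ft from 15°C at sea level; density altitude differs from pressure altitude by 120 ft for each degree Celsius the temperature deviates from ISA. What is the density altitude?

Pressure altitude = 11110 + (29.92 − 28.53) × 1000 = 11110 + (+1390) = 12500 ft.
ISA temperature at 12500 ft = 15 − 2 × (12500/1000) = -10°C.
ISA deviation = 2 − (-10) = +12°C.
Density altitude = 12500 + 120 × (12) = 13940 ft.

13940 ft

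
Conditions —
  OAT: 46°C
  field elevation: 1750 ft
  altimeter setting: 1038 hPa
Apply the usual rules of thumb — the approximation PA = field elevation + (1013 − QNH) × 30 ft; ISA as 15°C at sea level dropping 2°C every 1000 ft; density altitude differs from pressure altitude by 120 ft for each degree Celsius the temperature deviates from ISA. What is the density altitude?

Pressure altitude = 1750 + (1013 − 1038) × 30 = 1750 + (-750) = 1000 ft.
ISA temperature at 1000 ft = 15 − 2 × (1000/1000) = 13°C.
ISA deviation = 46 − 13 = +33°C.
Density altitude = 1000 + 120 × (33) = 4960 ft.

4960 ft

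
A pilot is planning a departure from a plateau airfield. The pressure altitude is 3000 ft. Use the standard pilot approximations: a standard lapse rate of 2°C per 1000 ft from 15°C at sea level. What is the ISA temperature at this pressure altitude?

9°C

ISA temperature = 15 − 2 × (3000/1000) = 15 − 6 = 9°C.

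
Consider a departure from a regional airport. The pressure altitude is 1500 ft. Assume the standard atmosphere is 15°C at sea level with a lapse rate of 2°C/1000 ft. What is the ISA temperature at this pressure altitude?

12°C

ISA temperature = 15 − 2 × (1500/1000) = 15 − 3 = 12°C.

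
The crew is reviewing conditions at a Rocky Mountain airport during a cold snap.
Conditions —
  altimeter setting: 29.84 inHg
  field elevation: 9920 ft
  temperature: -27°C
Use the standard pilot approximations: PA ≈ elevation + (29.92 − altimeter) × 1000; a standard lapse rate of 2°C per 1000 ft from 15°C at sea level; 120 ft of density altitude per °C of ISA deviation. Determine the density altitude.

Pressure altitude = 9920 + (29.92 − 29.84) × 1000 = 9920 + (+80) = 10000 ft.
ISA temperature at 10000 ft = 15 − 2 × (10000/1000) = -5°C.
ISA deviation = -27 − (-5) = -22°C.
Density altitude = 10000 + 120 × (-22) = 7360 ft.

7360 ft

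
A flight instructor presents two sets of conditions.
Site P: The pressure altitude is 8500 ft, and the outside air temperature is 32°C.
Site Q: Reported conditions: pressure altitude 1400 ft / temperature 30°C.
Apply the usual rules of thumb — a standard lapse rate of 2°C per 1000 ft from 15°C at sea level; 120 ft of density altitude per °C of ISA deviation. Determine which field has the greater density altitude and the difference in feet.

Site P: ISA temp = -2°C, deviation +34°C, DA = 8500 + 120 × 34 = 12580 ft.
Site Q: ISA temp = 12.2°C, deviation +17.8°C, DA = 1400 + 120 × 17.8 = 3536 ft.
Site P is higher by 12580 − 3536 = 9044 ft.

Site P by 9044 ft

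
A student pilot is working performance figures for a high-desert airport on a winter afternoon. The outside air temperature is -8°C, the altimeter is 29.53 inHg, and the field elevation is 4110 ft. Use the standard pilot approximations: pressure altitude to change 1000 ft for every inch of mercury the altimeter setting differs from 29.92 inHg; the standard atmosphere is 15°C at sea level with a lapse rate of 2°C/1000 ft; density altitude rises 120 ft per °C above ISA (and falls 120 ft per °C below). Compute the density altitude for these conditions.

2820 ft

Pressure altitude = 4110 + (29.92 − 29.53) × 1000 = 4110 + (+390) = 4500 ft.
ISA temperature at 4500 ft = 15 − 2 × (4500/1000) = 6°C.
ISA deviation = -8 − 6 = -14°C.
Density altitude = 4500 + 120 × (-14) = 2820 ft.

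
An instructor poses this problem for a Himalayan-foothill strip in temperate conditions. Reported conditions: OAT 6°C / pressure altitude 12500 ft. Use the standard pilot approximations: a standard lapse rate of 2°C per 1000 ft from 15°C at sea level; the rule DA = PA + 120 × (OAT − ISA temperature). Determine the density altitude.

14420 ft

ISA temperature at 12500 ft = 15 − 2 × (12500/1000) = -10°C.
ISA deviation = 6 − (-10) = +16°C.
Density altitude = 12500 + 120 × (16) = 12500 + (+1920) = 14420 ft.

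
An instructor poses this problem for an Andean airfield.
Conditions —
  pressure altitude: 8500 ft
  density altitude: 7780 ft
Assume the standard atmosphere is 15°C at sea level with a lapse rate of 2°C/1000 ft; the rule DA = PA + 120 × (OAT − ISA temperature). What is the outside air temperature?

-8°C

Density altitude − pressure altitude = 7780 − 8500 = -720 ft.
At 120 ft/°C that is an ISA deviation of -720/120 = -6°C.
ISA temperature at 8500 ft = 15 − 2 × (8500/1000) = -2°C.
OAT = ISA + deviation = -2 + (-6) = -8°C.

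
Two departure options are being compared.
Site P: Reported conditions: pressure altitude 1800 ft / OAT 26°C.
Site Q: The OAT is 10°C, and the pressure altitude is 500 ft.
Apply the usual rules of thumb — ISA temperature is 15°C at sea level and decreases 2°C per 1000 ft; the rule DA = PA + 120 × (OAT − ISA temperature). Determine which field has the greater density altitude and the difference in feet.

Site P by 3532 ft

Site P: ISA temp = 11.4°C, deviation +14.6°C, DA = 1800 + 120 × 14.6 = 3552 ft.
Site Q: ISA temp = 14°C, deviation -4°C, DA = 500 + 120 × (-4) = 20 ft.
Site P is higher by 3552 − 20 = 3532 ft.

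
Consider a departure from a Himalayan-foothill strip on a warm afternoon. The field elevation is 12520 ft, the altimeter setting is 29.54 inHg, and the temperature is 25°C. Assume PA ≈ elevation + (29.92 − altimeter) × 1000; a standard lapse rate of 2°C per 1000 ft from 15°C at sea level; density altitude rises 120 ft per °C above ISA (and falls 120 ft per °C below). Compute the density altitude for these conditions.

17196 ft

Pressure altitude = 12520 + (29.92 − 29.54) × 1000 = 12520 + (+380) = 12900 ft.
ISA temperature at 12900 ft = 15 − 2 × (12900/1000) = -10.8°C.
ISA deviation = 25 − (-10.8) = +35.8°C.
Density altitude = 12900 + 120 × (35.8) = 17196 ft.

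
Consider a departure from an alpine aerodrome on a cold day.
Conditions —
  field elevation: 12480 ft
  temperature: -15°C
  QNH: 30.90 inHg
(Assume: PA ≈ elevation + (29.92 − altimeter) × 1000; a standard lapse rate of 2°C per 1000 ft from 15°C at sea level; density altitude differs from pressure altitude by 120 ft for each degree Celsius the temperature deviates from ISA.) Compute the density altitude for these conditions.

Pressure altitude = 12480 + (29.92 − 30.90) × 1000 = 12480 + (-980) = 11500 ft.
ISA temperature at 11500 ft = 15 − 2 × (11500/1000) = -8°C.
ISA deviation = -15 − (-8) = -7°C.
Density altitude = 11500 + 120 × (-7) = 10660 ft.

10660 ft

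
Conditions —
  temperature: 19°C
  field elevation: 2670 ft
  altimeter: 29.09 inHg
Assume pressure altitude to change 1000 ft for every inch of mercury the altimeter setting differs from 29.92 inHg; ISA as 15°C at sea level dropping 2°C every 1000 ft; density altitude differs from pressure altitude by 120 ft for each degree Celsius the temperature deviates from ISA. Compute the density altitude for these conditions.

Pressure altitude = 2670 + (29.92 − 29.09) × 1000 = 2670 + (+830) = 3500 ft.
ISA temperature at 3500 ft = 15 − 2 × (3500/1000) = 8°C.
ISA deviation = 19 − 8 = +11°C.
Density altitude = 3500 + 120 × (11) = 4820 ft.

4820 ft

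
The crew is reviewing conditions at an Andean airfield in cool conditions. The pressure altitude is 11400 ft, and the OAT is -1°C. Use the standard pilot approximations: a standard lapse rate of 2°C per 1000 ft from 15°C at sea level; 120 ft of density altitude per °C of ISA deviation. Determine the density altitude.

ISA temperature at 11400 ft = 15 − 2 × (11400/1000) = -7.8°C.
ISA deviation = -1 − (-7.8) = +6.8°C.
Density altitude = 11400 + 120 × (6.8) = 11400 + (+816) = 12216 ft.

12216 ft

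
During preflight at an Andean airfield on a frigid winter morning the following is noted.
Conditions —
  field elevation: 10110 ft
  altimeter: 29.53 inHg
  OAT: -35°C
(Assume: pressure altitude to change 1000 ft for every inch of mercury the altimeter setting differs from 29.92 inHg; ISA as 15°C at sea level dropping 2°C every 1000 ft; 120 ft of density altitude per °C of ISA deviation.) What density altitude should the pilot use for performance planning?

7020 ft

Pressure altitude = 10110 + (29.92 − 29.53) × 1000 = 10110 + (+390) = 10500 ft.
ISA temperature at 10500 ft = 15 − 2 × (10500/1000) = -6°C.
ISA deviation = -35 − (-6) = -29°C.
Density altitude = 10500 + 120 × (-29) = 7020 ft.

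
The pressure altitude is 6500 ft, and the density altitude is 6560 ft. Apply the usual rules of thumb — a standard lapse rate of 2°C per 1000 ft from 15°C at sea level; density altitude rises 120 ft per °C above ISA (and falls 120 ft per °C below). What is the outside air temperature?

2.5°C

Density altitude − pressure altitude = 6560 − 6500 = +60 ft.
At 120 ft/°C that is an ISA deviation of 60/120 = +0.5°C.
ISA temperature at 6500 ft = 15 − 2 × (6500/1000) = 2°C.
OAT = ISA + deviation = 2 + (+0.5) = 2.5°C.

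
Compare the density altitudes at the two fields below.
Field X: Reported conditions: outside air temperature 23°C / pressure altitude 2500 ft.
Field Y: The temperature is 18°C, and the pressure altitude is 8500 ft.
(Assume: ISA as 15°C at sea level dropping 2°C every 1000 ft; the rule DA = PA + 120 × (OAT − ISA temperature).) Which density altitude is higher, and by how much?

Field Y by 6840 ft

Field X: ISA temp = 10°C, deviation +13°C, DA = 2500 + 120 × 13 = 4060 ft.
Field Y: ISA temp = -2°C, deviation +20°C, DA = 8500 + 120 × 20 = 10900 ft.
Field Y is higher by 10900 − 4060 = 6840 ft.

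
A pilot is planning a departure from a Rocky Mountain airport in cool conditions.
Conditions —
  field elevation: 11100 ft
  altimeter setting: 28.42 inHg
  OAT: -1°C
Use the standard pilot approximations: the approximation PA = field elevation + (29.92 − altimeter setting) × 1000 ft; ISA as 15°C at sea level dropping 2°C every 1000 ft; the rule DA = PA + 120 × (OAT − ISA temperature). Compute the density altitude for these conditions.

13704 ft

Pressure altitude = 11100 + (29.92 − 28.42) × 1000 = 11100 + (+1500) = 12600 ft.
ISA temperature at 12600 ft = 15 − 2 × (12600/1000) = -10.2°C.
ISA deviation = -1 − (-10.2) = +9.2°C.
Density altitude = 12600 + 120 × (9.2) = 13704 ft.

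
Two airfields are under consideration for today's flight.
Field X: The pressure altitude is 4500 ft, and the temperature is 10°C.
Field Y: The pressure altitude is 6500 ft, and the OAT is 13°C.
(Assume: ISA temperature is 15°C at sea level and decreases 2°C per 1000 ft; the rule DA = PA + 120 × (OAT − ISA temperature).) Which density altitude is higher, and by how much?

Field Y by 2840 ft

Field X: ISA temp = 6°C, deviation +4°C, DA = 4500 + 120 × 4 = 4980 ft.
Field Y: ISA temp = 2°C, deviation +11°C, DA = 6500 + 120 × 11 = 7820 ft.
Field Y is higher by 7820 − 4980 = 2840 ft.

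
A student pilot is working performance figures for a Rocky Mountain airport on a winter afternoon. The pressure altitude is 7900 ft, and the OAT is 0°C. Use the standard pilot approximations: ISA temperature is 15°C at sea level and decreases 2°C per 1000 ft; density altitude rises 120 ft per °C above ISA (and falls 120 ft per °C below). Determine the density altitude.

ISA temperature at 7900 ft = 15 − 2 × (7900/1000) = -0.8°C.
ISA deviation = 0 − (-0.8) = +0.8°C.
Density altitude = 7900 + 120 × (0.8) = 7900 + (+96) = 7996 ft.

7996 ft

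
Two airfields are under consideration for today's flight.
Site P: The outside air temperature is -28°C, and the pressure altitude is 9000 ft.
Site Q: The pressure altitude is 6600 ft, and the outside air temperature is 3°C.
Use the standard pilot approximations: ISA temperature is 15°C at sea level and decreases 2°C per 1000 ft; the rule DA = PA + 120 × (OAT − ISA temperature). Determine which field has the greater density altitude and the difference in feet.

Site P: ISA temp = -3°C, deviation -25°C, DA = 9000 + 120 × (-25) = 6000 ft.
Site Q: ISA temp = 1.8°C, deviation +1.2°C, DA = 6600 + 120 × 1.2 = 6744 ft.
Site Q is higher by 6744 − 6000 = 744 ft.

Site Q by 744 ft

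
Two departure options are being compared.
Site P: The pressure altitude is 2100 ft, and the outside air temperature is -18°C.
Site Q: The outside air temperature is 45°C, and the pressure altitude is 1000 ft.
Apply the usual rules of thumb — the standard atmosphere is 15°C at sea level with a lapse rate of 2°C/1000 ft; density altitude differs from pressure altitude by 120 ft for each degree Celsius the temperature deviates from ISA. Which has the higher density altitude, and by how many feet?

Site Q by 6196 ft

Site P: ISA temp = 10.8°C, deviation -28.8°C, DA = 2100 + 120 × (-28.8) = -1356 ft.
Site Q: ISA temp = 13°C, deviation +32°C, DA = 1000 + 120 × 32 = 4840 ft.
Site Q is higher by 4840 − (-1356) = 6196 ft.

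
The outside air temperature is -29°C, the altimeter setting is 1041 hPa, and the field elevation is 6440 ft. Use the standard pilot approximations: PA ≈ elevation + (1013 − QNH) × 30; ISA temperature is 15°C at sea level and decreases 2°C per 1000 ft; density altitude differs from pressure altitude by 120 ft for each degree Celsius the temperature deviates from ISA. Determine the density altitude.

1664 ft

Pressure altitude = 6440 + (1013 − 1041) × 30 = 6440 + (-840) = 5600 ft.
ISA temperature at 5600 ft = 15 − 2 × (5600/1000) = 3.8°C.
ISA deviation = -29 − 3.8 = -32.8°C.
Density altitude = 5600 + 120 × (-32.8) = 1664 ft.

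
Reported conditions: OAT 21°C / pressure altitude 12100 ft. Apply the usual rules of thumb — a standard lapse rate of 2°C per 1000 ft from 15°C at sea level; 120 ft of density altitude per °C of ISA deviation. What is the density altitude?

15724 ft

ISA temperature at 12100 ft = 15 − 2 × (12100/1000) = -9.2°C.
ISA deviation = 21 − (-9.2) = +30.2°C.
Density altitude = 12100 + 120 × (30.2) = 12100 + (+3624) = 15724 ft.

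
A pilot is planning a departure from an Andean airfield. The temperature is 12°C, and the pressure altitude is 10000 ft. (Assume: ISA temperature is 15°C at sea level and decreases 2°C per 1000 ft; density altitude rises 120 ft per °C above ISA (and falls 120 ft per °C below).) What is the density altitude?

12040 ft

ISA temperature at 10000 ft = 15 − 2 × (10000/1000) = -5°C.
ISA deviation = 12 − (-5) = +17°C.
Density altitude = 10000 + 120 × (17) = 10000 + (+2040) = 12040 ft.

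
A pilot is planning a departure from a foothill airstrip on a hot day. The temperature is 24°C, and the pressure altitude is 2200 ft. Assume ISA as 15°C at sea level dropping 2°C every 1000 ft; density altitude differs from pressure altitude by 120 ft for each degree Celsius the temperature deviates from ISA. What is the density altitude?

ISA temperature at 2200 ft = 15 − 2 × (2200/1000) = 10.6°C.
ISA deviation = 24 − 10.6 = +13.4°C.
Density altitude = 2200 + 120 × (13.4) = 2200 + (+1608) = 3808 ft.

3808 ft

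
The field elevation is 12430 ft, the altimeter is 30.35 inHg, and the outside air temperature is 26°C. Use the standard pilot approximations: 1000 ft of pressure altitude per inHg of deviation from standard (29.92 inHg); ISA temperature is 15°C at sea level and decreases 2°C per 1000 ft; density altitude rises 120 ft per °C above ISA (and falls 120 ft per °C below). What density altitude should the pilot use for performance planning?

16200 ft

Pressure altitude = 12430 + (29.92 − 30.35) × 1000 = 12430 + (-430) = 12000 ft.
ISA temperature at 12000 ft = 15 − 2 × (12000/1000) = -9°C.
ISA deviation = 26 − (-9) = +35°C.
Density altitude = 12000 + 120 × (35) = 16200 ft.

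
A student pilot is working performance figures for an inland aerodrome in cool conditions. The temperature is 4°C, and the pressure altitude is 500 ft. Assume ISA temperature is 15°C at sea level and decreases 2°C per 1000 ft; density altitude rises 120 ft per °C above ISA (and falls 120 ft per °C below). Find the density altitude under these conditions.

ISA temperature at 500 ft = 15 − 2 × (500/1000) = 14°C.
ISA deviation = 4 − 14 = -10°C.
Density altitude = 500 + 120 × (-10) = 500 + (-1200) = -700 ft.

-700 ft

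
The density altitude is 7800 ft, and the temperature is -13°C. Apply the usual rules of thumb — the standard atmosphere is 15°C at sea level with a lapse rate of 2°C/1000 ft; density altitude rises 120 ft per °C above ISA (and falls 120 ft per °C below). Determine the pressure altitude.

DA = PA + 120 × (OAT − (15 − 2·PA/1000)) = PA + 120·OAT − 1800 + 0.24·PA = 1.24·PA + 120·OAT − 1800.
So 1.24·PA = 7800 − 120 × (-13) + 1800 = 11160.
PA = 11160 / 1.24 = 9000 ft.

9000 ft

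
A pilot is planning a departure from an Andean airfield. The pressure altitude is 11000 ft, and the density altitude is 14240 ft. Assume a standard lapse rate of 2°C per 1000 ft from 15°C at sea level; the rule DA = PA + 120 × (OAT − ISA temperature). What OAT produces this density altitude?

Density altitude − pressure altitude = 14240 − 11000 = +3240 ft.
At 120 ft/°C that is an ISA deviation of 3240/120 = +27°C.
ISA temperature at 11000 ft = 15 − 2 × (11000/1000) = -7°C.
OAT = ISA + deviation = -7 + (+27) = 20°C.

20°C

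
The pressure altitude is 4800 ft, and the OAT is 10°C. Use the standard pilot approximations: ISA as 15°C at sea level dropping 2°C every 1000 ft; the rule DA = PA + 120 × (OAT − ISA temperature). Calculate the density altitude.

ISA temperature at 4800 ft = 15 − 2 × (4800/1000) = 5.4°C.
ISA deviation = 10 − 5.4 = +4.6°C.
Density altitude = 4800 + 120 × (4.6) = 4800 + (+552) = 5352 ft.

5352 ft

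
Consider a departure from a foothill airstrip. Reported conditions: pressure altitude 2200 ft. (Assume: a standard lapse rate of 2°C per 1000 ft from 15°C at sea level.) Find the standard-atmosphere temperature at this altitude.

ISA temperature = 15 − 2 × (2200/1000) = 15 − 4.4 = 10.6°C.

10.6°C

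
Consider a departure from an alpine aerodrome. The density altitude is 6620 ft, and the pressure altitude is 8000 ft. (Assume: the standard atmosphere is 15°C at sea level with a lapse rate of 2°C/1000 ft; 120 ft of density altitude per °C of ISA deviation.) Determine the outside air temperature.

-12.5°C

Density altitude − pressure altitude = 6620 − 8000 = -1380 ft.
At 120 ft/°C that is an ISA deviation of -1380/120 = -11.5°C.
ISA temperature at 8000 ft = 15 − 2 × (8000/1000) = -1°C.
OAT = ISA + deviation = -1 + (-11.5) = -12.5°C.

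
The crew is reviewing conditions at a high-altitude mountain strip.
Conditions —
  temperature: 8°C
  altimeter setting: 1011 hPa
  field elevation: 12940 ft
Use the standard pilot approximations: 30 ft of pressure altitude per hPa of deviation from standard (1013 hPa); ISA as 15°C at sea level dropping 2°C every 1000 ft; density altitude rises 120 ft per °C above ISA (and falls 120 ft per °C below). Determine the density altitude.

15280 ft

Pressure altitude = 12940 + (1013 − 1011) × 30 = 12940 + (+60) = 13000 ft.
ISA temperature at 13000 ft = 15 − 2 × (13000/1000) = -11°C.
ISA deviation = 8 − (-11) = +19°C.
Density altitude = 13000 + 120 × (19) = 15280 ft.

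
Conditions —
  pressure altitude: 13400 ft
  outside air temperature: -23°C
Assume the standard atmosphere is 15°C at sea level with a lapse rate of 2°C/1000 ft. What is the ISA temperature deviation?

ISA temperature at 13400 ft = 15 − 2 × (13400/1000) = -11.8°C.
Deviation = OAT − ISA = -23 − (-11.8) = -11.2°C.

ISA-11.2°C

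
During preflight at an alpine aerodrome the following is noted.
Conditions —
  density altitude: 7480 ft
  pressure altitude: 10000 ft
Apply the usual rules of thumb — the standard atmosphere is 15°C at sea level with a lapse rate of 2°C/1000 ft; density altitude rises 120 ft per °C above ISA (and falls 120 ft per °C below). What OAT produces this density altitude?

-26°C

Density altitude − pressure altitude = 7480 − 10000 = -2520 ft.
At 120 ft/°C that is an ISA deviation of -2520/120 = -21°C.
ISA temperature at 10000 ft = 15 − 2 × (10000/1000) = -5°C.
OAT = ISA + deviation = -5 + (-21) = -26°C.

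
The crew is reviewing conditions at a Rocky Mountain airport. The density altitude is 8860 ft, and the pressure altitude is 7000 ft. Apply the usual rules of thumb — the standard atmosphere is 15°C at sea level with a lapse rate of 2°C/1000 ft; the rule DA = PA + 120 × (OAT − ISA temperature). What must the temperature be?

16.5°C

Density altitude − pressure altitude = 8860 − 7000 = +1860 ft.
At 120 ft/°C that is an ISA deviation of 1860/120 = +15.5°C.
ISA temperature at 7000 ft = 15 − 2 × (7000/1000) = 1°C.
OAT = ISA + deviation = 1 + (+15.5) = 16.5°C.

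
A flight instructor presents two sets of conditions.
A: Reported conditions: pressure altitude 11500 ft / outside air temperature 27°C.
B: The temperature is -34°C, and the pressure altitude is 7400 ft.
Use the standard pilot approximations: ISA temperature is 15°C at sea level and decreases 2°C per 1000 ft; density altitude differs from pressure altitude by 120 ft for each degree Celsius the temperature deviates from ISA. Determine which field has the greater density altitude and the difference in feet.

A: ISA temp = -8°C, deviation +35°C, DA = 11500 + 120 × 35 = 15700 ft.
B: ISA temp = 0.2°C, deviation -34.2°C, DA = 7400 + 120 × (-34.2) = 3296 ft.
A is higher by 15700 − 3296 = 12404 ft.

A by 12404 ft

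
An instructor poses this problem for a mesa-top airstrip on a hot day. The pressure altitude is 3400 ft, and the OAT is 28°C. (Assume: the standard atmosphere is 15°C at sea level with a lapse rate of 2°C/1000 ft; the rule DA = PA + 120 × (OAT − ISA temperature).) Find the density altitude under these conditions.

ISA temperature at 3400 ft = 15 − 2 × (3400/1000) = 8.2°C.
ISA deviation = 28 − 8.2 = +19.8°C.
Density altitude = 3400 + 120 × (19.8) = 3400 + (+2376) = 5776 ft.

5776 ft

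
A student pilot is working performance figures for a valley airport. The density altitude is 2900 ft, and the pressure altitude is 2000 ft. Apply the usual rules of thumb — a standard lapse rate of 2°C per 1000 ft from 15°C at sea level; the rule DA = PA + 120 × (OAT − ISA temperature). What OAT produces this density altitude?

Density altitude − pressure altitude = 2900 − 2000 = +900 ft.
At 120 ft/°C that is an ISA deviation of 900/120 = +7.5°C.
ISA temperature at 2000 ft = 15 − 2 × (2000/1000) = 11°C.
OAT = ISA + deviation = 11 + (+7.5) = 18.5°C.

18.5°C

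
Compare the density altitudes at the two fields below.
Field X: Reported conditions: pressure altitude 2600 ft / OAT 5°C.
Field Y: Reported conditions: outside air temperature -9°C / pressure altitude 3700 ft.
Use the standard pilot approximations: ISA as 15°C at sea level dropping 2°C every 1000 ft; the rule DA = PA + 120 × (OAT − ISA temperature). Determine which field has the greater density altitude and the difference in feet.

Field X by 316 ft

Field X: ISA temp = 9.8°C, deviation -4.8°C, DA = 2600 + 120 × (-4.8) = 2024 ft.
Field Y: ISA temp = 7.6°C, deviation -16.6°C, DA = 3700 + 120 × (-16.6) = 1708 ft.
Field X is higher by 2024 − 1708 = 316 ft.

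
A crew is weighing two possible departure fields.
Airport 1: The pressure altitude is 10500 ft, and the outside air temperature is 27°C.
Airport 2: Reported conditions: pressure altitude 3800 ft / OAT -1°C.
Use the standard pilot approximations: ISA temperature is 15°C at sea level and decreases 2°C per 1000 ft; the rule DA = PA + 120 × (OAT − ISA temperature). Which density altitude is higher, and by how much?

Airport 1: ISA temp = -6°C, deviation +33°C, DA = 10500 + 120 × 33 = 14460 ft.
Airport 2: ISA temp = 7.4°C, deviation -8.4°C, DA = 3800 + 120 × (-8.4) = 2792 ft.
Airport 1 is higher by 14460 − 2792 = 11668 ft.

Airport 1 by 11668 ft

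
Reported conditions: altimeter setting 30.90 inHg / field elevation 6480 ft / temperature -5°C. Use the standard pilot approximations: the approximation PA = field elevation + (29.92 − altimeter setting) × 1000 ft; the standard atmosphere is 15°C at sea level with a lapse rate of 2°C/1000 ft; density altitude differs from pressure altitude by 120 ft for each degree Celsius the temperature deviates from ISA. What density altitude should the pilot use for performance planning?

4420 ft

Pressure altitude = 6480 + (29.92 − 30.90) × 1000 = 6480 + (-980) = 5500 ft.
ISA temperature at 5500 ft = 15 − 2 × (5500/1000) = 4°C.
ISA deviation = -5 − 4 = -9°C.
Density altitude = 5500 + 120 × (-9) = 4420 ft.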